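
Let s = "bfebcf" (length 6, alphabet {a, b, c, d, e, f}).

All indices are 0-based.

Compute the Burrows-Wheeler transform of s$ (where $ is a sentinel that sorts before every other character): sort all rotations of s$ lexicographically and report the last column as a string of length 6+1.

rank  rotation last
    0  $bfebcf  f
    1  bcf$bfe  e
    2  bfebcf$  $
    3  cf$bfeb  b
    4  ebcf$bf  f
    5  f$bfebc  c
    6  febcf$b  b

fe$bfcb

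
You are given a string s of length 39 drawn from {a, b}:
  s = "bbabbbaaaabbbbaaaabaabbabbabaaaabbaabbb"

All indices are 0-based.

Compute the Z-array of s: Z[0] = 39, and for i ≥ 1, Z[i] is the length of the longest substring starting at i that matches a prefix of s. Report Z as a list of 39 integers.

Z[0]=39
i=1: outside box; Z[1]=1 scan→box=[1,2)
i=2: outside box; Z[2]=0
i=3: outside box; Z[3]=2 scan→box=[3,5)
i=4: min(r-i=1, Z[1]=1)=1; Z[4]=3 scan→box=[4,7)
i=5: min(r-i=2, Z[1]=1)=1; Z[5]=1
i=6: min(r-i=1, Z[2]=0)=0; Z[6]=0
i=7: outside box; Z[7]=0
i=8: outside box; Z[8]=0
i=9: outside box; Z[9]=0
i=10: outside box; Z[10]=2 scan→box=[10,12)
i=11: min(r-i=1, Z[1]=1)=1; Z[11]=2 scan→box=[11,13)
i=12: min(r-i=1, Z[1]=1)=1; Z[12]=3 scan→box=[12,15)
i=13: min(r-i=2, Z[1]=1)=1; Z[13]=1
i=14: min(r-i=1, Z[2]=0)=0; Z[14]=0
i=15: outside box; Z[15]=0
i=16: outside box; Z[16]=0
i=17: outside box; Z[17]=0
i=18: outside box; Z[18]=1 scan→box=[18,19)
i=19: outside box; Z[19]=0
i=20: outside box; Z[20]=0
i=21: outside box; Z[21]=5 scan→box=[21,26)
i=22: min(r-i=4, Z[1]=1)=1; Z[22]=1
i=23: min(r-i=3, Z[2]=0)=0; Z[23]=0
i=24: min(r-i=2, Z[3]=2)=2; Z[24]=4 scan→box=[24,28)
i=25: min(r-i=3, Z[1]=1)=1; Z[25]=1
i=26: min(r-i=2, Z[2]=0)=0; Z[26]=0
i=27: min(r-i=1, Z[3]=2)=1; Z[27]=1
i=28: outside box; Z[28]=0
i=29: outside box; Z[29]=0
i=30: outside box; Z[30]=0
i=31: outside box; Z[31]=0
i=32: outside box; Z[32]=3 scan→box=[32,35)
i=33: min(r-i=2, Z[1]=1)=1; Z[33]=1
i=34: min(r-i=1, Z[2]=0)=0; Z[34]=0
i=35: outside box; Z[35]=0
i=36: outside box; Z[36]=2 scan→box=[36,38)
i=37: min(r-i=1, Z[1]=1)=1; Z[37]=2 scan→box=[37,39)
i=38: min(r-i=1, Z[1]=1)=1; Z[38]=1

[39, 1, 0, 2, 3, 1, 0, 0, 0, 0, 2, 2, 3, 1, 0, 0, 0, 0, 1, 0, 0, 5, 1, 0, 4, 1, 0, 1, 0, 0, 0, 0, 3, 1, 0, 0, 2, 2, 1]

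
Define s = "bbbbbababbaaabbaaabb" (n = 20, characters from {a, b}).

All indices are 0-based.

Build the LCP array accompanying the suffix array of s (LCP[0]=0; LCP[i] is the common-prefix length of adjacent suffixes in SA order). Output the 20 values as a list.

rank→(start, suffix):
  0 → (15, 'aaabb')
  1 → (10, 'aaabbaaabb')
  2 → (16, 'aabb')
  3 → (11, 'aabbaaabb')
  4 → (5, 'ababbaaabbaaabb')
  5 → (17, 'abb')
  6 → (12, 'abbaaabb')
  7 → (7, 'abbaaabbaaabb')
  8 → (19, 'b')
  9 → (14, 'baaabb')
  10 → (9, 'baaabbaaabb')
  11 → (4, 'bababbaaabbaaabb')
  12 → (6, 'babbaaabbaaabb')
  13 → (18, 'bb')
  14 → (13, 'bbaaabb')
  15 → (8, 'bbaaabbaaabb')
  16 → (3, 'bbababbaaabbaaabb')
  17 → (2, 'bbbababbaaabbaaabb')
  18 → (1, 'bbbbababbaaabbaaabb')
  19 → (0, 'bbbbbababbaaabbaaabb')

SA = [15, 10, 16, 11, 5, 17, 12, 7, 19, 14, 9, 4, 6, 18, 13, 8, 3, 2, 1, 0]
i: (SA[i-1],SA[i]) lcp shared
  1: (15,10) 5 'aaabb'
  2: (10,16) 2 'aa'
  3: (16,11) 4 'aabb'
  4: (11,5) 1 'a'
  5: (5,17) 2 'ab'
  6: (17,12) 3 'abb'
  7: (12,7) 8 'abbaaabb'
  8: (7,19) 0 ''
  9: (19,14) 1 'b'
  10: (14,9) 6 'baaabb'
  11: (9,4) 2 'ba'
  12: (4,6) 3 'bab'
  13: (6,18) 1 'b'
  14: (18,13) 2 'bb'
  15: (13,8) 7 'bbaaabb'
  16: (8,3) 3 'bba'
  17: (3,2) 2 'bb'
  18: (2,1) 3 'bbb'
  19: (1,0) 4 'bbbb'

[0, 5, 2, 4, 1, 2, 3, 8, 0, 1, 6, 2, 3, 1, 2, 7, 3, 2, 3, 4]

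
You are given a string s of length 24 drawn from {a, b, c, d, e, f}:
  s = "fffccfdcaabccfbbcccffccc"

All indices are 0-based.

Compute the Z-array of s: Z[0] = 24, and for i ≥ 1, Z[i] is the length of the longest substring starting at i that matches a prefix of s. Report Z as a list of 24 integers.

Z[0]=24
i=1: fresh scan; Z[1]=2 grow→box=[1,3)
i=2: min(r-i=1, Z[1]=2)=1; Z[2]=1
i=3: fresh scan; Z[3]=0
i=4: fresh scan; Z[4]=0
i=5: fresh scan; Z[5]=1 grow→box=[5,6)
i=6: fresh scan; Z[6]=0
i=7: fresh scan; Z[7]=0
i=8: fresh scan; Z[8]=0
i=9: fresh scan; Z[9]=0
i=10: fresh scan; Z[10]=0
i=11: fresh scan; Z[11]=0
i=12: fresh scan; Z[12]=0
i=13: fresh scan; Z[13]=1 grow→box=[13,14)
i=14: fresh scan; Z[14]=0
i=15: fresh scan; Z[15]=0
i=16: fresh scan; Z[16]=0
i=17: fresh scan; Z[17]=0
i=18: fresh scan; Z[18]=0
i=19: fresh scan; Z[19]=2 grow→box=[19,21)
i=20: min(r-i=1, Z[1]=2)=1; Z[20]=1
i=21: fresh scan; Z[21]=0
i=22: fresh scan; Z[22]=0
i=23: fresh scan; Z[23]=0

[24, 2, 1, 0, 0, 1, 0, 0, 0, 0, 0, 0, 0, 1, 0, 0, 0, 0, 0, 2, 1, 0, 0, 0]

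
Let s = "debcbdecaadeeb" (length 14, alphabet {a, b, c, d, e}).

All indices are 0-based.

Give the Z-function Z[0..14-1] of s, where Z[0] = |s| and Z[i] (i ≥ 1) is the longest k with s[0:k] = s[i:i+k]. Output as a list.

[14, 0, 0, 0, 0, 2, 0, 0, 0, 0, 2, 0, 0, 0]

Z[0]=14
i=1: outside box; Z[1]=0
i=2: outside box; Z[2]=0
i=3: outside box; Z[3]=0
i=4: outside box; Z[4]=0
i=5: outside box; Z[5]=2 grow→box=[5,7)
i=6: min(r-i=1, Z[1]=0)=0; Z[6]=0
i=7: outside box; Z[7]=0
i=8: outside box; Z[8]=0
i=9: outside box; Z[9]=0
i=10: outside box; Z[10]=2 grow→box=[10,12)
i=11: min(r-i=1, Z[1]=0)=0; Z[11]=0
i=12: outside box; Z[12]=0
i=13: outside box; Z[13]=0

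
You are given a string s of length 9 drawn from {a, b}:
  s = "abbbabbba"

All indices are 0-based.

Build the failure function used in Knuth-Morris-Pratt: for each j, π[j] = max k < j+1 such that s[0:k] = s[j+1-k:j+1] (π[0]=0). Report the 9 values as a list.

[0, 0, 0, 0, 1, 2, 3, 4, 5]

π[0] = 0
j=1 s[j]='b': π[1]=0 (border '')
j=2 s[j]='b': π[2]=0 (border '')
j=3 s[j]='b': π[3]=0 (border '')
j=4 s[j]='a': π[4]=1 (border 'a')
j=5 s[j]='b': π[5]=2 (border 'ab')
j=6 s[j]='b': π[6]=3 (border 'abb')
j=7 s[j]='b': π[7]=4 (border 'abbb')
j=8 s[j]='a': π[8]=5 (border 'abbba')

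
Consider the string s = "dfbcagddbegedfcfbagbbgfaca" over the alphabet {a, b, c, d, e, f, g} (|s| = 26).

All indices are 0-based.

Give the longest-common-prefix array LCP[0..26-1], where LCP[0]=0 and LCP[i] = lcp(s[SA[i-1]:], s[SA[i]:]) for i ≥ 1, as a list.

[0, 1, 1, 2, 0, 1, 1, 1, 1, 0, 2, 1, 0, 1, 1, 2, 0, 1, 0, 1, 2, 1, 0, 1, 1, 1]

rank | idx | suffix
   0 |  25 | a
   1 |  23 | aca
   2 |  17 | agbbgfaca
   3 |   4 | agddbegedfcfbagbbgfaca
   4 |  16 | bagbbgfaca
   5 |  19 | bbgfaca
   6 |   2 | bcagddbegedfcfbagbbgfaca
   7 |   8 | begedfcfbagbbgfaca
   8 |  20 | bgfaca
   9 |  24 | ca
  10 |   3 | cagddbegedfcfbagbbgfaca
  11 |  14 | cfbagbbgfaca
  12 |   7 | dbegedfcfbagbbgfaca
  13 |   6 | ddbegedfcfbagbbgfaca
  14 |   0 | dfbcagddbegedfcfbagbbgfaca
  15 |  12 | dfcfbagbbgfaca
  16 |  11 | edfcfbagbbgfaca
  17 |   9 | egedfcfbagbbgfaca
  18 |  22 | faca
  19 |  15 | fbagbbgfaca
  20 |   1 | fbcagddbegedfcfbagbbgfaca
  21 |  13 | fcfbagbbgfaca
  22 |  18 | gbbgfaca
  23 |   5 | gddbegedfcfbagbbgfaca
  24 |  10 | gedfcfbagbbgfaca
  25 |  21 | gfaca

SA = [25, 23, 17, 4, 16, 19, 2, 8, 20, 24, 3, 14, 7, 6, 0, 12, 11, 9, 22, 15, 1, 13, 18, 5, 10, 21]
[i] adj suffixes → lcp
  [1] 25/23 → 1 ('a')
  [2] 23/17 → 1 ('a')
  [3] 17/4 → 2 ('ag')
  [4] 4/16 → 0 ('')
  [5] 16/19 → 1 ('b')
  [6] 19/2 → 1 ('b')
  [7] 2/8 → 1 ('b')
  [8] 8/20 → 1 ('b')
  [9] 20/24 → 0 ('')
  [10] 24/3 → 2 ('ca')
  [11] 3/14 → 1 ('c')
  [12] 14/7 → 0 ('')
  [13] 7/6 → 1 ('d')
  [14] 6/0 → 1 ('d')
  [15] 0/12 → 2 ('df')
  [16] 12/11 → 0 ('')
  [17] 11/9 → 1 ('e')
  [18] 9/22 → 0 ('')
  [19] 22/15 → 1 ('f')
  [20] 15/1 → 2 ('fb')
  [21] 1/13 → 1 ('f')
  [22] 13/18 → 0 ('')
  [23] 18/5 → 1 ('g')
  [24] 5/10 → 1 ('g')
  [25] 10/21 → 1 ('g')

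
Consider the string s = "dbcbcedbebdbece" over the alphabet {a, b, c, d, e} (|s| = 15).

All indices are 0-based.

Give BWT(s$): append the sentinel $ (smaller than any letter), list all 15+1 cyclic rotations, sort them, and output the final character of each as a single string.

rank  rotation          last
    0  $dbcbcedbebdbece  e
    1  bcbcedbebdbece$d  d
    2  bcedbebdbece$dbc  c
    3  bdbece$dbcbcedbe  e
    4  bebdbece$dbcbced  d
    5  bece$dbcbcedbebd  d
    6  cbcedbebdbece$db  b
    7  ce$dbcbcedbebdbe  e
    8  cedbebdbece$dbcb  b
    9  dbcbcedbebdbece$  $
   10  dbebdbece$dbcbce  e
   11  dbece$dbcbcedbeb  b
   12  e$dbcbcedbebdbec  c
   13  ebdbece$dbcbcedb  b
   14  ece$dbcbcedbebdb  b
   15  edbebdbece$dbcbc  c

edceddbeb$ebcbbc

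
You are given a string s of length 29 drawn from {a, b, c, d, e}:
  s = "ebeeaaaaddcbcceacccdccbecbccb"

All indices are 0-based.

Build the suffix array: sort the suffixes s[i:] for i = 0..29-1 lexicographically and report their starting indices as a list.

[4, 5, 6, 15, 7, 28, 25, 11, 22, 1, 27, 24, 10, 21, 26, 20, 16, 17, 12, 18, 13, 9, 19, 8, 3, 14, 0, 23, 2]

sorted suffixes:
  #0 SA[0]=4  'aaaaddcbcceacccdccbecbccb'
  #1 SA[1]=5  'aaaddcbcceacccdccbecbccb'
  #2 SA[2]=6  'aaddcbcceacccdccbecbccb'
  #3 SA[3]=15  'acccdccbecbccb'
  #4 SA[4]=7  'addcbcceacccdccbecbccb'
  #5 SA[5]=28  'b'
  #6 SA[6]=25  'bccb'
  #7 SA[7]=11  'bcceacccdccbecbccb'
  #8 SA[8]=22  'becbccb'
  #9 SA[9]=1  'beeaaaaddcbcceacccdccbecbccb'
  #10 SA[10]=27  'cb'
  #11 SA[11]=24  'cbccb'
  #12 SA[12]=10  'cbcceacccdccbecbccb'
  #13 SA[13]=21  'cbecbccb'
  #14 SA[14]=26  'ccb'
  #15 SA[15]=20  'ccbecbccb'
  #16 SA[16]=16  'cccdccbecbccb'
  #17 SA[17]=17  'ccdccbecbccb'
  #18 SA[18]=12  'cceacccdccbecbccb'
  #19 SA[19]=18  'cdccbecbccb'
  #20 SA[20]=13  'ceacccdccbecbccb'
  #21 SA[21]=9  'dcbcceacccdccbecbccb'
  #22 SA[22]=19  'dccbecbccb'
  #23 SA[23]=8  'ddcbcceacccdccbecbccb'
  #24 SA[24]=3  'eaaaaddcbcceacccdccbecbccb'
  #25 SA[25]=14  'eacccdccbecbccb'
  #26 SA[26]=0  'ebeeaaaaddcbcceacccdccbecbccb'
  #27 SA[27]=23  'ecbccb'
  #28 SA[28]=2  'eeaaaaddcbcceacccdccbecbccb'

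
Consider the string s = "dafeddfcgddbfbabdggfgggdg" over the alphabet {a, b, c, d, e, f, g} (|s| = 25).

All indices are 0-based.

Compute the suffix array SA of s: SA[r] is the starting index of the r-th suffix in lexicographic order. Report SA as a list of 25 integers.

sorted suffixes:
  #0 SA[0]=14  'abdggfgggdg'
  #1 SA[1]=1  'afeddfcgddbfbabdggfgggdg'
  #2 SA[2]=13  'babdggfgggdg'
  #3 SA[3]=15  'bdggfgggdg'
  #4 SA[4]=11  'bfbabdggfgggdg'
  #5 SA[5]=7  'cgddbfbabdggfgggdg'
  #6 SA[6]=0  'dafeddfcgddbfbabdggfgggdg'
  #7 SA[7]=10  'dbfbabdggfgggdg'
  #8 SA[8]=9  'ddbfbabdggfgggdg'
  #9 SA[9]=4  'ddfcgddbfbabdggfgggdg'
  #10 SA[10]=5  'dfcgddbfbabdggfgggdg'
  #11 SA[11]=23  'dg'
  #12 SA[12]=16  'dggfgggdg'
  #13 SA[13]=3  'eddfcgddbfbabdggfgggdg'
  #14 SA[14]=12  'fbabdggfgggdg'
  #15 SA[15]=6  'fcgddbfbabdggfgggdg'
  #16 SA[16]=2  'feddfcgddbfbabdggfgggdg'
  #17 SA[17]=19  'fgggdg'
  #18 SA[18]=24  'g'
  #19 SA[19]=8  'gddbfbabdggfgggdg'
  #20 SA[20]=22  'gdg'
  #21 SA[21]=18  'gfgggdg'
  #22 SA[22]=21  'ggdg'
  #23 SA[23]=17  'ggfgggdg'
  #24 SA[24]=20  'gggdg'

[14, 1, 13, 15, 11, 7, 0, 10, 9, 4, 5, 23, 16, 3, 12, 6, 2, 19, 24, 8, 22, 18, 21, 17, 20]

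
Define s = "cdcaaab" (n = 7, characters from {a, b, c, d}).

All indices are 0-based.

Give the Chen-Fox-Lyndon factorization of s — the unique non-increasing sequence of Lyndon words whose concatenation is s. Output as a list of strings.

emit factor 1: 'cd' (i=0, period=2)
emit factor 2: 'c' (i=2, period=1)
emit factor 3: 'aaab' (i=3, period=4)

["cd", "c", "aaab"]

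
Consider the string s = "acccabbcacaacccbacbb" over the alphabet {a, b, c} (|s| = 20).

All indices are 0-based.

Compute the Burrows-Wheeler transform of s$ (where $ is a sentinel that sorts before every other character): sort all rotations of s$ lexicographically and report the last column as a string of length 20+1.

bcccb$abccabacbcaccaa

rank  rotation               last
    0  $acccabbcacaacccbacbb  b
    1  aacccbacbb$acccabbcac  c
    2  abbcacaacccbacbb$accc  c
    3  acaacccbacbb$acccabbc  c
    4  acbb$acccabbcacaacccb  b
    5  acccabbcacaacccbacbb$  $
    6  acccbacbb$acccabbcaca  a
    7  b$acccabbcacaacccbacb  b
    8  bacbb$acccabbcacaaccc  c
    9  bb$acccabbcacaacccbac  c
   10  bbcacaacccbacbb$accca  a
   11  bcacaacccbacbb$acccab  b
   12  caacccbacbb$acccabbca  a
   13  cabbcacaacccbacbb$acc  c
   14  cacaacccbacbb$acccabb  b
   15  cbacbb$acccabbcacaacc  c
   16  cbb$acccabbcacaacccba  a
   17  ccabbcacaacccbacbb$ac  c
   18  ccbacbb$acccabbcacaac  c
   19  cccabbcacaacccbacbb$a  a
   20  cccbacbb$acccabbcacaa  a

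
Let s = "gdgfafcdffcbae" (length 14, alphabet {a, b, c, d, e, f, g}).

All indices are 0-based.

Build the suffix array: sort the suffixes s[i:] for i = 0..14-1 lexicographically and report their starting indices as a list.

[12, 4, 11, 10, 6, 7, 1, 13, 3, 9, 5, 8, 0, 2]

sorted suffixes:
  #0 SA[0]=12  'ae'
  #1 SA[1]=4  'afcdffcbae'
  #2 SA[2]=11  'bae'
  #3 SA[3]=10  'cbae'
  #4 SA[4]=6  'cdffcbae'
  #5 SA[5]=7  'dffcbae'
  #6 SA[6]=1  'dgfafcdffcbae'
  #7 SA[7]=13  'e'
  #8 SA[8]=3  'fafcdffcbae'
  #9 SA[9]=9  'fcbae'
  #10 SA[10]=5  'fcdffcbae'
  #11 SA[11]=8  'ffcbae'
  #12 SA[12]=0  'gdgfafcdffcbae'
  #13 SA[13]=2  'gfafcdffcbae'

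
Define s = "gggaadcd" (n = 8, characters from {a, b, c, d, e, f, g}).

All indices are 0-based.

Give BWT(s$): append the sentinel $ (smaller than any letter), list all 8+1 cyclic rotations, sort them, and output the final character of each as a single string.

dgadcagg$

rank  rotation   last
    0  $gggaadcd  d
    1  aadcd$ggg  g
    2  adcd$ggga  a
    3  cd$gggaad  d
    4  d$gggaadc  c
    5  dcd$gggaa  a
    6  gaadcd$gg  g
    7  ggaadcd$g  g
    8  gggaadcd$  $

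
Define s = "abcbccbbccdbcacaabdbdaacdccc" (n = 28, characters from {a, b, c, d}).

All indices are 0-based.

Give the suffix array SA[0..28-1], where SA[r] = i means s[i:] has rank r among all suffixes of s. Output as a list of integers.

sorted suffixes:
  #0 SA[0]=15  'aabdbdaacdccc'
  #1 SA[1]=21  'aacdccc'
  #2 SA[2]=0  'abcbccbbccdbcacaabdbdaacdccc'
  #3 SA[3]=16  'abdbdaacdccc'
  #4 SA[4]=13  'acaabdbdaacdccc'
  #5 SA[5]=22  'acdccc'
  #6 SA[6]=6  'bbccdbcacaabdbdaacdccc'
  #7 SA[7]=11  'bcacaabdbdaacdccc'
  #8 SA[8]=1  'bcbccbbccdbcacaabdbdaacdccc'
  #9 SA[9]=3  'bccbbccdbcacaabdbdaacdccc'
  #10 SA[10]=7  'bccdbcacaabdbdaacdccc'
  #11 SA[11]=19  'bdaacdccc'
  #12 SA[12]=17  'bdbdaacdccc'
  #13 SA[13]=27  'c'
  #14 SA[14]=14  'caabdbdaacdccc'
  #15 SA[15]=12  'cacaabdbdaacdccc'
  #16 SA[16]=5  'cbbccdbcacaabdbdaacdccc'
  #17 SA[17]=2  'cbccbbccdbcacaabdbdaacdccc'
  #18 SA[18]=26  'cc'
  #19 SA[19]=4  'ccbbccdbcacaabdbdaacdccc'
  #20 SA[20]=25  'ccc'
  #21 SA[21]=8  'ccdbcacaabdbdaacdccc'
  #22 SA[22]=9  'cdbcacaabdbdaacdccc'
  #23 SA[23]=23  'cdccc'
  #24 SA[24]=20  'daacdccc'
  #25 SA[25]=10  'dbcacaabdbdaacdccc'
  #26 SA[26]=18  'dbdaacdccc'
  #27 SA[27]=24  'dccc'

[15, 21, 0, 16, 13, 22, 6, 11, 1, 3, 7, 19, 17, 27, 14, 12, 5, 2, 26, 4, 25, 8, 9, 23, 20, 10, 18, 24]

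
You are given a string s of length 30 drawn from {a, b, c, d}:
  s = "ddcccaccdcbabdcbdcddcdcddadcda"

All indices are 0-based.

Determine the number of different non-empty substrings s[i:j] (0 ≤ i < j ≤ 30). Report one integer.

413

rank | idx | suffix
   0 |  29 | a
   1 |  11 | abdcbdcddcdcddadcda
   2 |   5 | accdcbabdcbdcddcdcddadcda
   3 |  25 | adcda
   4 |  10 | babdcbdcddcdcddadcda
   5 |  12 | bdcbdcddcdcddadcda
   6 |  15 | bdcddcdcddadcda
   7 |   4 | caccdcbabdcbdcddcdcddadcda
   8 |   9 | cbabdcbdcddcdcddadcda
   9 |  14 | cbdcddcdcddadcda
  10 |   3 | ccaccdcbabdcbdcddcdcddadcda
  11 |   2 | cccaccdcbabdcbdcddcdcddadcda
  12 |   6 | ccdcbabdcbdcddcdcddadcda
  13 |  27 | cda
  14 |   7 | cdcbabdcbdcddcdcddadcda
  15 |  20 | cdcddadcda
  16 |  22 | cddadcda
  17 |  17 | cddcdcddadcda
  18 |  28 | da
  19 |  24 | dadcda
  20 |   8 | dcbabdcbdcddcdcddadcda
  21 |  13 | dcbdcddcdcddadcda
  22 |   1 | dcccaccdcbabdcbdcddcdcddadcda
  23 |  26 | dcda
  24 |  19 | dcdcddadcda
  25 |  21 | dcddadcda
  26 |  16 | dcddcdcddadcda
  27 |  23 | ddadcda
  28 |   0 | ddcccaccdcbabdcbdcddcdcddadcda
  29 |  18 | ddcdcddadcda

SA = [29, 11, 5, 25, 10, 12, 15, 4, 9, 14, 3, 2, 6, 27, 7, 20, 22, 17, 28, 24, 8, 13, 1, 26, 19, 21, 16, 23, 0, 18]
i: (SA[i-1],SA[i]) lcp shared
  1: (29,11) 1 'a'
  2: (11,5) 1 'a'
  3: (5,25) 1 'a'
  4: (25,10) 0 ''
  5: (10,12) 1 'b'
  6: (12,15) 3 'bdc'
  7: (15,4) 0 ''
  8: (4,9) 1 'c'
  9: (9,14) 2 'cb'
  10: (14,3) 1 'c'
  11: (3,2) 2 'cc'
  12: (2,6) 2 'cc'
  13: (6,27) 1 'c'
  14: (27,7) 2 'cd'
  15: (7,20) 3 'cdc'
  16: (20,22) 2 'cd'
  17: (22,17) 3 'cdd'
  18: (17,28) 0 ''
  19: (28,24) 2 'da'
  20: (24,8) 1 'd'
  21: (8,13) 3 'dcb'
  22: (13,1) 2 'dc'
  23: (1,26) 2 'dc'
  24: (26,19) 3 'dcd'
  25: (19,21) 3 'dcd'
  26: (21,16) 4 'dcdd'
  27: (16,23) 1 'd'
  28: (23,0) 2 'dd'
  29: (0,18) 3 'ddc'

n(n+1)/2 = 30·31/2 = 465
Σ LCP = 0 + 1 + 1 + 1 + 0 + 1 + 3 + 0 + 1 + 2 + 1 + 2 + 2 + 1 + 2 + 3 + 2 + 3 + 0 + 2 + 1 + 3 + 2 + 2 + 3 + 3 + 4 + 1 + 2 + 3 = 52
distinct = 465 − 52 = 413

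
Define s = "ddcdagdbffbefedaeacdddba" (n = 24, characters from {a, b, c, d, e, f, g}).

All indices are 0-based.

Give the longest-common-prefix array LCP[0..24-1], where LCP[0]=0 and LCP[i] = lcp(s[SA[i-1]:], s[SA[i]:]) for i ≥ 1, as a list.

rank→(start, suffix):
  0 → (23, 'a')
  1 → (17, 'acdddba')
  2 → (15, 'aeacdddba')
  3 → (4, 'agdbffbefedaeacdddba')
  4 → (22, 'ba')
  5 → (10, 'befedaeacdddba')
  6 → (7, 'bffbefedaeacdddba')
  7 → (2, 'cdagdbffbefedaeacdddba')
  8 → (18, 'cdddba')
  9 → (14, 'daeacdddba')
  10 → (3, 'dagdbffbefedaeacdddba')
  11 → (21, 'dba')
  12 → (6, 'dbffbefedaeacdddba')
  13 → (1, 'dcdagdbffbefedaeacdddba')
  14 → (20, 'ddba')
  15 → (0, 'ddcdagdbffbefedaeacdddba')
  16 → (19, 'dddba')
  17 → (16, 'eacdddba')
  18 → (13, 'edaeacdddba')
  19 → (11, 'efedaeacdddba')
  20 → (9, 'fbefedaeacdddba')
  21 → (12, 'fedaeacdddba')
  22 → (8, 'ffbefedaeacdddba')
  23 → (5, 'gdbffbefedaeacdddba')

SA = [23, 17, 15, 4, 22, 10, 7, 2, 18, 14, 3, 21, 6, 1, 20, 0, 19, 16, 13, 11, 9, 12, 8, 5]
i: (SA[i-1],SA[i]) lcp shared
  1: (23,17) 1 'a'
  2: (17,15) 1 'a'
  3: (15,4) 1 'a'
  4: (4,22) 0 ''
  5: (22,10) 1 'b'
  6: (10,7) 1 'b'
  7: (7,2) 0 ''
  8: (2,18) 2 'cd'
  9: (18,14) 0 ''
  10: (14,3) 2 'da'
  11: (3,21) 1 'd'
  12: (21,6) 2 'db'
  13: (6,1) 1 'd'
  14: (1,20) 1 'd'
  15: (20,0) 2 'dd'
  16: (0,19) 2 'dd'
  17: (19,16) 0 ''
  18: (16,13) 1 'e'
  19: (13,11) 1 'e'
  20: (11,9) 0 ''
  21: (9,12) 1 'f'
  22: (12,8) 1 'f'
  23: (8,5) 0 ''

[0, 1, 1, 1, 0, 1, 1, 0, 2, 0, 2, 1, 2, 1, 1, 2, 2, 0, 1, 1, 0, 1, 1, 0]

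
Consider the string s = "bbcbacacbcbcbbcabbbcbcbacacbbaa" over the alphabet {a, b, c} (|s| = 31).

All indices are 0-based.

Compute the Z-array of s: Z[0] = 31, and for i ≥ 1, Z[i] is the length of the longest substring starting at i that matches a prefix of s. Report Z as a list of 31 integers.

Z[0]=31
i=1: i≥r, start 0; Z[1]=1 grow→box=[1,2)
i=2: i≥r, start 0; Z[2]=0
i=3: i≥r, start 0; Z[3]=1 grow→box=[3,4)
i=4: i≥r, start 0; Z[4]=0
i=5: i≥r, start 0; Z[5]=0
i=6: i≥r, start 0; Z[6]=0
i=7: i≥r, start 0; Z[7]=0
i=8: i≥r, start 0; Z[8]=1 grow→box=[8,9)
i=9: i≥r, start 0; Z[9]=0
i=10: i≥r, start 0; Z[10]=1 grow→box=[10,11)
i=11: i≥r, start 0; Z[11]=0
i=12: i≥r, start 0; Z[12]=3 grow→box=[12,15)
i=13: min(r-i=2, Z[1]=1)=1; Z[13]=1
i=14: min(r-i=1, Z[2]=0)=0; Z[14]=0
i=15: i≥r, start 0; Z[15]=0
i=16: i≥r, start 0; Z[16]=2 grow→box=[16,18)
i=17: min(r-i=1, Z[1]=1)=1; Z[17]=4 grow→box=[17,21)
i=18: min(r-i=3, Z[1]=1)=1; Z[18]=1
i=19: min(r-i=2, Z[2]=0)=0; Z[19]=0
i=20: min(r-i=1, Z[3]=1)=1; Z[20]=1
i=21: i≥r, start 0; Z[21]=0
i=22: i≥r, start 0; Z[22]=1 grow→box=[22,23)
i=23: i≥r, start 0; Z[23]=0
i=24: i≥r, start 0; Z[24]=0
i=25: i≥r, start 0; Z[25]=0
i=26: i≥r, start 0; Z[26]=0
i=27: i≥r, start 0; Z[27]=2 grow→box=[27,29)
i=28: min(r-i=1, Z[1]=1)=1; Z[28]=1
i=29: i≥r, start 0; Z[29]=0
i=30: i≥r, start 0; Z[30]=0

[31, 1, 0, 1, 0, 0, 0, 0, 1, 0, 1, 0, 3, 1, 0, 0, 2, 4, 1, 0, 1, 0, 1, 0, 0, 0, 0, 2, 1, 0, 0]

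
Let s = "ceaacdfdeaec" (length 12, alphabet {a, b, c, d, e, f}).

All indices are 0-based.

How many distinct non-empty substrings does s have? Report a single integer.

sorted suffixes:
  #0 SA[0]=2  'aacdfdeaec'
  #1 SA[1]=3  'acdfdeaec'
  #2 SA[2]=9  'aec'
  #3 SA[3]=11  'c'
  #4 SA[4]=4  'cdfdeaec'
  #5 SA[5]=0  'ceaacdfdeaec'
  #6 SA[6]=7  'deaec'
  #7 SA[7]=5  'dfdeaec'
  #8 SA[8]=1  'eaacdfdeaec'
  #9 SA[9]=8  'eaec'
  #10 SA[10]=10  'ec'
  #11 SA[11]=6  'fdeaec'

SA = [2, 3, 9, 11, 4, 0, 7, 5, 1, 8, 10, 6]
rank  pair      lcp
   1  s[2:],s[3:]  1  'a'
   2  s[3:],s[9:]  1  'a'
   3  s[9:],s[11:]  0  ''
   4  s[11:],s[4:]  1  'c'
   5  s[4:],s[0:]  1  'c'
   6  s[0:],s[7:]  0  ''
   7  s[7:],s[5:]  1  'd'
   8  s[5:],s[1:]  0  ''
   9  s[1:],s[8:]  2  'ea'
  10  s[8:],s[10:]  1  'e'
  11  s[10:],s[6:]  0  ''

n(n+1)/2 = 12·13/2 = 78
Σ LCP = 0 + 1 + 1 + 0 + 1 + 1 + 0 + 1 + 0 + 2 + 1 + 0 = 8
distinct = 78 − 8 = 70

70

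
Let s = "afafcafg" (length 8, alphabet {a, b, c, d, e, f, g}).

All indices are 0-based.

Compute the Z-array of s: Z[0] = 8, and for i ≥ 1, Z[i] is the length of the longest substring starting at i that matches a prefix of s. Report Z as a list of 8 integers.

Z[0]=8
i=1: outside box; Z[1]=0
i=2: outside box; Z[2]=2 scan→box=[2,4)
i=3: min(r-i=1, Z[1]=0)=0; Z[3]=0
i=4: outside box; Z[4]=0
i=5: outside box; Z[5]=2 scan→box=[5,7)
i=6: min(r-i=1, Z[1]=0)=0; Z[6]=0
i=7: outside box; Z[7]=0

[8, 0, 2, 0, 0, 2, 0, 0]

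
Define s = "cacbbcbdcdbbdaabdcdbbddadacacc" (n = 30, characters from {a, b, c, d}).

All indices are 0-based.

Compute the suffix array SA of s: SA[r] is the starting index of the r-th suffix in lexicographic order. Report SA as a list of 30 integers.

rank→(start, suffix):
  0 → (13, 'aabdcdbbddadacacc')
  1 → (14, 'abdcdbbddadacacc')
  2 → (25, 'acacc')
  3 → (1, 'acbbcbdcdbbdaabdcdbbddadacacc')
  4 → (27, 'acc')
  5 → (23, 'adacacc')
  6 → (3, 'bbcbdcdbbdaabdcdbbddadacacc')
  7 → (10, 'bbdaabdcdbbddadacacc')
  8 → (19, 'bbddadacacc')
  9 → (4, 'bcbdcdbbdaabdcdbbddadacacc')
  10 → (11, 'bdaabdcdbbddadacacc')
  11 → (6, 'bdcdbbdaabdcdbbddadacacc')
  12 → (15, 'bdcdbbddadacacc')
  13 → (20, 'bddadacacc')
  14 → (29, 'c')
  15 → (0, 'cacbbcbdcdbbdaabdcdbbddadacacc')
  16 → (26, 'cacc')
  17 → (2, 'cbbcbdcdbbdaabdcdbbddadacacc')
  18 → (5, 'cbdcdbbdaabdcdbbddadacacc')
  19 → (28, 'cc')
  20 → (8, 'cdbbdaabdcdbbddadacacc')
  21 → (17, 'cdbbddadacacc')
  22 → (12, 'daabdcdbbddadacacc')
  23 → (24, 'dacacc')
  24 → (22, 'dadacacc')
  25 → (9, 'dbbdaabdcdbbddadacacc')
  26 → (18, 'dbbddadacacc')
  27 → (7, 'dcdbbdaabdcdbbddadacacc')
  28 → (16, 'dcdbbddadacacc')
  29 → (21, 'ddadacacc')

[13, 14, 25, 1, 27, 23, 3, 10, 19, 4, 11, 6, 15, 20, 29, 0, 26, 2, 5, 28, 8, 17, 12, 24, 22, 9, 18, 7, 16, 21]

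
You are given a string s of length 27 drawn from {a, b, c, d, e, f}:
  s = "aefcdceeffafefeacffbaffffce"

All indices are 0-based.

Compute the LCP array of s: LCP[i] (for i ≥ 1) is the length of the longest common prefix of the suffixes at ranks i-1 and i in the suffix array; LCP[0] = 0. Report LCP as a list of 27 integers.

[0, 1, 1, 2, 0, 0, 1, 2, 1, 0, 0, 1, 1, 1, 2, 2, 0, 1, 1, 2, 1, 2, 1, 2, 2, 2, 3]

sorted suffixes:
  #0 SA[0]=15  'acffbaffffce'
  #1 SA[1]=0  'aefcdceeffafefeacffbaffffce'
  #2 SA[2]=10  'afefeacffbaffffce'
  #3 SA[3]=20  'affffce'
  #4 SA[4]=19  'baffffce'
  #5 SA[5]=3  'cdceeffafefeacffbaffffce'
  #6 SA[6]=25  'ce'
  #7 SA[7]=5  'ceeffafefeacffbaffffce'
  #8 SA[8]=16  'cffbaffffce'
  #9 SA[9]=4  'dceeffafefeacffbaffffce'
  #10 SA[10]=26  'e'
  #11 SA[11]=14  'eacffbaffffce'
  #12 SA[12]=6  'eeffafefeacffbaffffce'
  #13 SA[13]=1  'efcdceeffafefeacffbaffffce'
  #14 SA[14]=12  'efeacffbaffffce'
  #15 SA[15]=7  'effafefeacffbaffffce'
  #16 SA[16]=9  'fafefeacffbaffffce'
  #17 SA[17]=18  'fbaffffce'
  #18 SA[18]=2  'fcdceeffafefeacffbaffffce'
  #19 SA[19]=24  'fce'
  #20 SA[20]=13  'feacffbaffffce'
  #21 SA[21]=11  'fefeacffbaffffce'
  #22 SA[22]=8  'ffafefeacffbaffffce'
  #23 SA[23]=17  'ffbaffffce'
  #24 SA[24]=23  'ffce'
  #25 SA[25]=22  'fffce'
  #26 SA[26]=21  'ffffce'

SA = [15, 0, 10, 20, 19, 3, 25, 5, 16, 4, 26, 14, 6, 1, 12, 7, 9, 18, 2, 24, 13, 11, 8, 17, 23, 22, 21]
rank  pair      lcp
   1  s[15:],s[0:]  1  'a'
   2  s[0:],s[10:]  1  'a'
   3  s[10:],s[20:]  2  'af'
   4  s[20:],s[19:]  0  ''
   5  s[19:],s[3:]  0  ''
   6  s[3:],s[25:]  1  'c'
   7  s[25:],s[5:]  2  'ce'
   8  s[5:],s[16:]  1  'c'
   9  s[16:],s[4:]  0  ''
  10  s[4:],s[26:]  0  ''
  11  s[26:],s[14:]  1  'e'
  12  s[14:],s[6:]  1  'e'
  13  s[6:],s[1:]  1  'e'
  14  s[1:],s[12:]  2  'ef'
  15  s[12:],s[7:]  2  'ef'
  16  s[7:],s[9:]  0  ''
  17  s[9:],s[18:]  1  'f'
  18  s[18:],s[2:]  1  'f'
  19  s[2:],s[24:]  2  'fc'
  20  s[24:],s[13:]  1  'f'
  21  s[13:],s[11:]  2  'fe'
  22  s[11:],s[8:]  1  'f'
  23  s[8:],s[17:]  2  'ff'
  24  s[17:],s[23:]  2  'ff'
  25  s[23:],s[22:]  2  'ff'
  26  s[22:],s[21:]  3  'fff'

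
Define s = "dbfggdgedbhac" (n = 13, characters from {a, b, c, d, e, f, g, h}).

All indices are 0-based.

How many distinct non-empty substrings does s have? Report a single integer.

85

rank→(start, suffix):
  0 → (11, 'ac')
  1 → (1, 'bfggdgedbhac')
  2 → (9, 'bhac')
  3 → (12, 'c')
  4 → (0, 'dbfggdgedbhac')
  5 → (8, 'dbhac')
  6 → (5, 'dgedbhac')
  7 → (7, 'edbhac')
  8 → (2, 'fggdgedbhac')
  9 → (4, 'gdgedbhac')
  10 → (6, 'gedbhac')
  11 → (3, 'ggdgedbhac')
  12 → (10, 'hac')

SA = [11, 1, 9, 12, 0, 8, 5, 7, 2, 4, 6, 3, 10]
[i] adj suffixes → lcp
  [1] 11/1 → 0 ('')
  [2] 1/9 → 1 ('b')
  [3] 9/12 → 0 ('')
  [4] 12/0 → 0 ('')
  [5] 0/8 → 2 ('db')
  [6] 8/5 → 1 ('d')
  [7] 5/7 → 0 ('')
  [8] 7/2 → 0 ('')
  [9] 2/4 → 0 ('')
  [10] 4/6 → 1 ('g')
  [11] 6/3 → 1 ('g')
  [12] 3/10 → 0 ('')

n(n+1)/2 = 13·14/2 = 91
Σ LCP = 0 + 0 + 1 + 0 + 0 + 2 + 1 + 0 + 0 + 0 + 1 + 1 + 0 = 6
distinct = 91 − 6 = 85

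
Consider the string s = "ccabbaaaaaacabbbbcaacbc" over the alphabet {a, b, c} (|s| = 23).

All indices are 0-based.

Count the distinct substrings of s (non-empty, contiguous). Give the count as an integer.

sorted suffixes:
  #0 SA[0]=5  'aaaaaacabbbbcaacbc'
  #1 SA[1]=6  'aaaaacabbbbcaacbc'
  #2 SA[2]=7  'aaaacabbbbcaacbc'
  #3 SA[3]=8  'aaacabbbbcaacbc'
  #4 SA[4]=9  'aacabbbbcaacbc'
  #5 SA[5]=18  'aacbc'
  #6 SA[6]=2  'abbaaaaaacabbbbcaacbc'
  #7 SA[7]=12  'abbbbcaacbc'
  #8 SA[8]=10  'acabbbbcaacbc'
  #9 SA[9]=19  'acbc'
  #10 SA[10]=4  'baaaaaacabbbbcaacbc'
  #11 SA[11]=3  'bbaaaaaacabbbbcaacbc'
  #12 SA[12]=13  'bbbbcaacbc'
  #13 SA[13]=14  'bbbcaacbc'
  #14 SA[14]=15  'bbcaacbc'
  #15 SA[15]=21  'bc'
  #16 SA[16]=16  'bcaacbc'
  #17 SA[17]=22  'c'
  #18 SA[18]=17  'caacbc'
  #19 SA[19]=1  'cabbaaaaaacabbbbcaacbc'
  #20 SA[20]=11  'cabbbbcaacbc'
  #21 SA[21]=20  'cbc'
  #22 SA[22]=0  'ccabbaaaaaacabbbbcaacbc'

SA = [5, 6, 7, 8, 9, 18, 2, 12, 10, 19, 4, 3, 13, 14, 15, 21, 16, 22, 17, 1, 11, 20, 0]
rank  pair      lcp
   1  s[5:],s[6:]  5  'aaaaa'
   2  s[6:],s[7:]  4  'aaaa'
   3  s[7:],s[8:]  3  'aaa'
   4  s[8:],s[9:]  2  'aa'
   5  s[9:],s[18:]  3  'aac'
   6  s[18:],s[2:]  1  'a'
   7  s[2:],s[12:]  3  'abb'
   8  s[12:],s[10:]  1  'a'
   9  s[10:],s[19:]  2  'ac'
  10  s[19:],s[4:]  0  ''
  11  s[4:],s[3:]  1  'b'
  12  s[3:],s[13:]  2  'bb'
  13  s[13:],s[14:]  3  'bbb'
  14  s[14:],s[15:]  2  'bb'
  15  s[15:],s[21:]  1  'b'
  16  s[21:],s[16:]  2  'bc'
  17  s[16:],s[22:]  0  ''
  18  s[22:],s[17:]  1  'c'
  19  s[17:],s[1:]  2  'ca'
  20  s[1:],s[11:]  4  'cabb'
  21  s[11:],s[20:]  1  'c'
  22  s[20:],s[0:]  1  'c'

n(n+1)/2 = 23·24/2 = 276
Σ LCP = 0 + 5 + 4 + 3 + 2 + 3 + 1 + 3 + 1 + 2 + 0 + 1 + 2 + 3 + 2 + 1 + 2 + 0 + 1 + 2 + 4 + 1 + 1 = 44
distinct = 276 − 44 = 232

232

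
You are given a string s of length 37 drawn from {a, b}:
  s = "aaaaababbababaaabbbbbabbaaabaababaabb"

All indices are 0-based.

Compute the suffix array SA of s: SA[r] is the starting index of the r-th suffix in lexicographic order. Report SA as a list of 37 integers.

sorted suffixes:
  #0 SA[0]=0  'aaaaababbababaaabbbbbabbaaabaababaabb'
  #1 SA[1]=1  'aaaababbababaaabbbbbabbaaabaababaabb'
  #2 SA[2]=24  'aaabaababaabb'
  #3 SA[3]=2  'aaababbababaaabbbbbabbaaabaababaabb'
  #4 SA[4]=13  'aaabbbbbabbaaabaababaabb'
  #5 SA[5]=25  'aabaababaabb'
  #6 SA[6]=28  'aababaabb'
  #7 SA[7]=3  'aababbababaaabbbbbabbaaabaababaabb'
  #8 SA[8]=33  'aabb'
  #9 SA[9]=14  'aabbbbbabbaaabaababaabb'
  #10 SA[10]=11  'abaaabbbbbabbaaabaababaabb'
  #11 SA[11]=26  'abaababaabb'
  #12 SA[12]=31  'abaabb'
  #13 SA[13]=9  'ababaaabbbbbabbaaabaababaabb'
  #14 SA[14]=29  'ababaabb'
  #15 SA[15]=4  'ababbababaaabbbbbabbaaabaababaabb'
  #16 SA[16]=34  'abb'
  #17 SA[17]=21  'abbaaabaababaabb'
  #18 SA[18]=6  'abbababaaabbbbbabbaaabaababaabb'
  #19 SA[19]=15  'abbbbbabbaaabaababaabb'
  #20 SA[20]=36  'b'
  #21 SA[21]=23  'baaabaababaabb'
  #22 SA[22]=12  'baaabbbbbabbaaabaababaabb'
  #23 SA[23]=27  'baababaabb'
  #24 SA[24]=32  'baabb'
  #25 SA[25]=10  'babaaabbbbbabbaaabaababaabb'
  #26 SA[26]=30  'babaabb'
  #27 SA[27]=8  'bababaaabbbbbabbaaabaababaabb'
  #28 SA[28]=20  'babbaaabaababaabb'
  #29 SA[29]=5  'babbababaaabbbbbabbaaabaababaabb'
  #30 SA[30]=35  'bb'
  #31 SA[31]=22  'bbaaabaababaabb'
  #32 SA[32]=7  'bbababaaabbbbbabbaaabaababaabb'
  #33 SA[33]=19  'bbabbaaabaababaabb'
  #34 SA[34]=18  'bbbabbaaabaababaabb'
  #35 SA[35]=17  'bbbbabbaaabaababaabb'
  #36 SA[36]=16  'bbbbbabbaaabaababaabb'

[0, 1, 24, 2, 13, 25, 28, 3, 33, 14, 11, 26, 31, 9, 29, 4, 34, 21, 6, 15, 36, 23, 12, 27, 32, 10, 30, 8, 20, 5, 35, 22, 7, 19, 18, 17, 16]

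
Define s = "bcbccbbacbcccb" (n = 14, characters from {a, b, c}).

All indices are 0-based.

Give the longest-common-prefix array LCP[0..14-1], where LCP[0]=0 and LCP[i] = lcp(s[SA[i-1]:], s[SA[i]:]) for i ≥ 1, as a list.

[0, 0, 1, 1, 1, 2, 3, 0, 2, 2, 4, 1, 3, 2]

rank→(start, suffix):
  0 → (7, 'acbcccb')
  1 → (13, 'b')
  2 → (6, 'bacbcccb')
  3 → (5, 'bbacbcccb')
  4 → (0, 'bcbccbbacbcccb')
  5 → (2, 'bccbbacbcccb')
  6 → (9, 'bcccb')
  7 → (12, 'cb')
  8 → (4, 'cbbacbcccb')
  9 → (1, 'cbccbbacbcccb')
  10 → (8, 'cbcccb')
  11 → (11, 'ccb')
  12 → (3, 'ccbbacbcccb')
  13 → (10, 'cccb')

SA = [7, 13, 6, 5, 0, 2, 9, 12, 4, 1, 8, 11, 3, 10]
rank  pair      lcp
   1  s[7:],s[13:]  0  ''
   2  s[13:],s[6:]  1  'b'
   3  s[6:],s[5:]  1  'b'
   4  s[5:],s[0:]  1  'b'
   5  s[0:],s[2:]  2  'bc'
   6  s[2:],s[9:]  3  'bcc'
   7  s[9:],s[12:]  0  ''
   8  s[12:],s[4:]  2  'cb'
   9  s[4:],s[1:]  2  'cb'
  10  s[1:],s[8:]  4  'cbcc'
  11  s[8:],s[11:]  1  'c'
  12  s[11:],s[3:]  3  'ccb'
  13  s[3:],s[10:]  2  'cc'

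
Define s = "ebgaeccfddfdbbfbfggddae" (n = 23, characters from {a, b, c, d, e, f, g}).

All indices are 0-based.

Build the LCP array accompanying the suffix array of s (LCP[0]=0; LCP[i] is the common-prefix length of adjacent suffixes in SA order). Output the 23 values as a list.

rank | idx | suffix
   0 |  21 | ae
   1 |   3 | aeccfddfdbbfbfggddae
   2 |  12 | bbfbfggddae
   3 |  13 | bfbfggddae
   4 |  15 | bfggddae
   5 |   1 | bgaeccfddfdbbfbfggddae
   6 |   5 | ccfddfdbbfbfggddae
   7 |   6 | cfddfdbbfbfggddae
   8 |  20 | dae
   9 |  11 | dbbfbfggddae
  10 |  19 | ddae
  11 |   8 | ddfdbbfbfggddae
  12 |   9 | dfdbbfbfggddae
  13 |  22 | e
  14 |   0 | ebgaeccfddfdbbfbfggddae
  15 |   4 | eccfddfdbbfbfggddae
  16 |  14 | fbfggddae
  17 |  10 | fdbbfbfggddae
  18 |   7 | fddfdbbfbfggddae
  19 |  16 | fggddae
  20 |   2 | gaeccfddfdbbfbfggddae
  21 |  18 | gddae
  22 |  17 | ggddae

SA = [21, 3, 12, 13, 15, 1, 5, 6, 20, 11, 19, 8, 9, 22, 0, 4, 14, 10, 7, 16, 2, 18, 17]
[i] adj suffixes → lcp
  [1] 21/3 → 2 ('ae')
  [2] 3/12 → 0 ('')
  [3] 12/13 → 1 ('b')
  [4] 13/15 → 2 ('bf')
  [5] 15/1 → 1 ('b')
  [6] 1/5 → 0 ('')
  [7] 5/6 → 1 ('c')
  [8] 6/20 → 0 ('')
  [9] 20/11 → 1 ('d')
  [10] 11/19 → 1 ('d')
  [11] 19/8 → 2 ('dd')
  [12] 8/9 → 1 ('d')
  [13] 9/22 → 0 ('')
  [14] 22/0 → 1 ('e')
  [15] 0/4 → 1 ('e')
  [16] 4/14 → 0 ('')
  [17] 14/10 → 1 ('f')
  [18] 10/7 → 2 ('fd')
  [19] 7/16 → 1 ('f')
  [20] 16/2 → 0 ('')
  [21] 2/18 → 1 ('g')
  [22] 18/17 → 1 ('g')

[0, 2, 0, 1, 2, 1, 0, 1, 0, 1, 1, 2, 1, 0, 1, 1, 0, 1, 2, 1, 0, 1, 1]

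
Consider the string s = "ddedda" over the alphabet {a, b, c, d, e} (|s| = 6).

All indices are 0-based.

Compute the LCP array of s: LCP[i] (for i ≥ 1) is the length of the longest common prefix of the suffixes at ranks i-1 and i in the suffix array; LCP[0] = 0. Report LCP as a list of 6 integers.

sorted suffixes:
  #0 SA[0]=5  'a'
  #1 SA[1]=4  'da'
  #2 SA[2]=3  'dda'
  #3 SA[3]=0  'ddedda'
  #4 SA[4]=1  'dedda'
  #5 SA[5]=2  'edda'

SA = [5, 4, 3, 0, 1, 2]
i: (SA[i-1],SA[i]) lcp shared
  1: (5,4) 0 ''
  2: (4,3) 1 'd'
  3: (3,0) 2 'dd'
  4: (0,1) 1 'd'
  5: (1,2) 0 ''

[0, 0, 1, 2, 1, 0]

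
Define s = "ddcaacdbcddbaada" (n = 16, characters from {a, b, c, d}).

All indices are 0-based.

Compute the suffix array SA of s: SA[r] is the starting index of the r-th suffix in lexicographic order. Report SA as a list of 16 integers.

rank→(start, suffix):
  0 → (15, 'a')
  1 → (3, 'aacdbcddbaada')
  2 → (12, 'aada')
  3 → (4, 'acdbcddbaada')
  4 → (13, 'ada')
  5 → (11, 'baada')
  6 → (7, 'bcddbaada')
  7 → (2, 'caacdbcddbaada')
  8 → (5, 'cdbcddbaada')
  9 → (8, 'cddbaada')
  10 → (14, 'da')
  11 → (10, 'dbaada')
  12 → (6, 'dbcddbaada')
  13 → (1, 'dcaacdbcddbaada')
  14 → (9, 'ddbaada')
  15 → (0, 'ddcaacdbcddbaada')

[15, 3, 12, 4, 13, 11, 7, 2, 5, 8, 14, 10, 6, 1, 9, 0]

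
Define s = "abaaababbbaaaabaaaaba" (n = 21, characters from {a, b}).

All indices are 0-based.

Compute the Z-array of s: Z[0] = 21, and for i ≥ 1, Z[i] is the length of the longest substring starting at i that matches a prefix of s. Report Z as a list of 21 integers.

[21, 0, 1, 1, 3, 0, 2, 0, 0, 0, 1, 1, 1, 5, 0, 1, 1, 1, 3, 0, 1]

Z[0]=21
i=1: outside box; Z[1]=0
i=2: outside box; Z[2]=1 scan→box=[2,3)
i=3: outside box; Z[3]=1 scan→box=[3,4)
i=4: outside box; Z[4]=3 scan→box=[4,7)
i=5: min(r-i=2, Z[1]=0)=0; Z[5]=0
i=6: min(r-i=1, Z[2]=1)=1; Z[6]=2 scan→box=[6,8)
i=7: min(r-i=1, Z[1]=0)=0; Z[7]=0
i=8: outside box; Z[8]=0
i=9: outside box; Z[9]=0
i=10: outside box; Z[10]=1 scan→box=[10,11)
i=11: outside box; Z[11]=1 scan→box=[11,12)
i=12: outside box; Z[12]=1 scan→box=[12,13)
i=13: outside box; Z[13]=5 scan→box=[13,18)
i=14: min(r-i=4, Z[1]=0)=0; Z[14]=0
i=15: min(r-i=3, Z[2]=1)=1; Z[15]=1
i=16: min(r-i=2, Z[3]=1)=1; Z[16]=1
i=17: min(r-i=1, Z[4]=3)=1; Z[17]=1
i=18: outside box; Z[18]=3 scan→box=[18,21)
i=19: min(r-i=2, Z[1]=0)=0; Z[19]=0
i=20: min(r-i=1, Z[2]=1)=1; Z[20]=1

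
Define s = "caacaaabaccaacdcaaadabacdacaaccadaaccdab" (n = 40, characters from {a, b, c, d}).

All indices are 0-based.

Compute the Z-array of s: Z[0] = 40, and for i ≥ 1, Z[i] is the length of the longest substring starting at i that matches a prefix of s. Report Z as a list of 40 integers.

[40, 0, 0, 3, 0, 0, 0, 0, 0, 1, 4, 0, 0, 1, 0, 3, 0, 0, 0, 0, 0, 0, 0, 1, 0, 0, 4, 0, 0, 1, 2, 0, 0, 0, 0, 1, 1, 0, 0, 0]

Z[0]=40
i=1: fresh scan; Z[1]=0
i=2: fresh scan; Z[2]=0
i=3: fresh scan; Z[3]=3 extend→box=[3,6)
i=4: min(r-i=2, Z[1]=0)=0; Z[4]=0
i=5: min(r-i=1, Z[2]=0)=0; Z[5]=0
i=6: fresh scan; Z[6]=0
i=7: fresh scan; Z[7]=0
i=8: fresh scan; Z[8]=0
i=9: fresh scan; Z[9]=1 extend→box=[9,10)
i=10: fresh scan; Z[10]=4 extend→box=[10,14)
i=11: min(r-i=3, Z[1]=0)=0; Z[11]=0
i=12: min(r-i=2, Z[2]=0)=0; Z[12]=0
i=13: min(r-i=1, Z[3]=3)=1; Z[13]=1
i=14: fresh scan; Z[14]=0
i=15: fresh scan; Z[15]=3 extend→box=[15,18)
i=16: min(r-i=2, Z[1]=0)=0; Z[16]=0
i=17: min(r-i=1, Z[2]=0)=0; Z[17]=0
i=18: fresh scan; Z[18]=0
i=19: fresh scan; Z[19]=0
i=20: fresh scan; Z[20]=0
i=21: fresh scan; Z[21]=0
i=22: fresh scan; Z[22]=0
i=23: fresh scan; Z[23]=1 extend→box=[23,24)
i=24: fresh scan; Z[24]=0
i=25: fresh scan; Z[25]=0
i=26: fresh scan; Z[26]=4 extend→box=[26,30)
i=27: min(r-i=3, Z[1]=0)=0; Z[27]=0
i=28: min(r-i=2, Z[2]=0)=0; Z[28]=0
i=29: min(r-i=1, Z[3]=3)=1; Z[29]=1
i=30: fresh scan; Z[30]=2 extend→box=[30,32)
i=31: min(r-i=1, Z[1]=0)=0; Z[31]=0
i=32: fresh scan; Z[32]=0
i=33: fresh scan; Z[33]=0
i=34: fresh scan; Z[34]=0
i=35: fresh scan; Z[35]=1 extend→box=[35,36)
i=36: fresh scan; Z[36]=1 extend→box=[36,37)
i=37: fresh scan; Z[37]=0
i=38: fresh scan; Z[38]=0
i=39: fresh scan; Z[39]=0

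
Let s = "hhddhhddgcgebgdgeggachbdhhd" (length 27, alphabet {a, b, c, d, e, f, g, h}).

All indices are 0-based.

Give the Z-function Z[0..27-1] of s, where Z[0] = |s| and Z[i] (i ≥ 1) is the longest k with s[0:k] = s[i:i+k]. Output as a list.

Z[0]=27
i=1: outside box; Z[1]=1 grow→box=[1,2)
i=2: outside box; Z[2]=0
i=3: outside box; Z[3]=0
i=4: outside box; Z[4]=4 grow→box=[4,8)
i=5: min(r-i=3, Z[1]=1)=1; Z[5]=1
i=6: min(r-i=2, Z[2]=0)=0; Z[6]=0
i=7: min(r-i=1, Z[3]=0)=0; Z[7]=0
i=8: outside box; Z[8]=0
i=9: outside box; Z[9]=0
i=10: outside box; Z[10]=0
i=11: outside box; Z[11]=0
i=12: outside box; Z[12]=0
i=13: outside box; Z[13]=0
i=14: outside box; Z[14]=0
i=15: outside box; Z[15]=0
i=16: outside box; Z[16]=0
i=17: outside box; Z[17]=0
i=18: outside box; Z[18]=0
i=19: outside box; Z[19]=0
i=20: outside box; Z[20]=0
i=21: outside box; Z[21]=1 grow→box=[21,22)
i=22: outside box; Z[22]=0
i=23: outside box; Z[23]=0
i=24: outside box; Z[24]=3 grow→box=[24,27)
i=25: min(r-i=2, Z[1]=1)=1; Z[25]=1
i=26: min(r-i=1, Z[2]=0)=0; Z[26]=0

[27, 1, 0, 0, 4, 1, 0, 0, 0, 0, 0, 0, 0, 0, 0, 0, 0, 0, 0, 0, 0, 1, 0, 0, 3, 1, 0]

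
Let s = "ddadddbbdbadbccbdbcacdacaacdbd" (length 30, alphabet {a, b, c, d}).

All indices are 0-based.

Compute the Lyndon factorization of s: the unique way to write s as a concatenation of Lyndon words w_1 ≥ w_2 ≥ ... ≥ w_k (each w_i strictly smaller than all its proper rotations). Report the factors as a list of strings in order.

["d", "d", "adddbbdb", "adbccbdbc", "acd", "ac", "aacdbd"]

emit factor 1: 'd' (i=0, period=1)
emit factor 2: 'd' (i=1, period=1)
emit factor 3: 'adddbbdb' (i=2, period=8)
emit factor 4: 'adbccbdbc' (i=10, period=9)
emit factor 5: 'acd' (i=19, period=3)
emit factor 6: 'ac' (i=22, period=2)
emit factor 7: 'aacdbd' (i=24, period=6)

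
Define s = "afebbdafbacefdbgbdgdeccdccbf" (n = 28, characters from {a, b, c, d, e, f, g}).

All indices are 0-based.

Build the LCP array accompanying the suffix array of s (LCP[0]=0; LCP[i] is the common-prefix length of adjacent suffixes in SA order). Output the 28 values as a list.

[0, 1, 2, 0, 1, 1, 2, 1, 1, 0, 1, 2, 1, 1, 0, 1, 1, 1, 1, 0, 1, 1, 0, 1, 1, 1, 0, 1]

sorted suffixes:
  #0 SA[0]=9  'acefdbgbdgdeccdccbf'
  #1 SA[1]=6  'afbacefdbgbdgdeccdccbf'
  #2 SA[2]=0  'afebbdafbacefdbgbdgdeccdccbf'
  #3 SA[3]=8  'bacefdbgbdgdeccdccbf'
  #4 SA[4]=3  'bbdafbacefdbgbdgdeccdccbf'
  #5 SA[5]=4  'bdafbacefdbgbdgdeccdccbf'
  #6 SA[6]=16  'bdgdeccdccbf'
  #7 SA[7]=26  'bf'
  #8 SA[8]=14  'bgbdgdeccdccbf'
  #9 SA[9]=25  'cbf'
  #10 SA[10]=24  'ccbf'
  #11 SA[11]=21  'ccdccbf'
  #12 SA[12]=22  'cdccbf'
  #13 SA[13]=10  'cefdbgbdgdeccdccbf'
  #14 SA[14]=5  'dafbacefdbgbdgdeccdccbf'
  #15 SA[15]=13  'dbgbdgdeccdccbf'
  #16 SA[16]=23  'dccbf'
  #17 SA[17]=19  'deccdccbf'
  #18 SA[18]=17  'dgdeccdccbf'
  #19 SA[19]=2  'ebbdafbacefdbgbdgdeccdccbf'
  #20 SA[20]=20  'eccdccbf'
  #21 SA[21]=11  'efdbgbdgdeccdccbf'
  #22 SA[22]=27  'f'
  #23 SA[23]=7  'fbacefdbgbdgdeccdccbf'
  #24 SA[24]=12  'fdbgbdgdeccdccbf'
  #25 SA[25]=1  'febbdafbacefdbgbdgdeccdccbf'
  #26 SA[26]=15  'gbdgdeccdccbf'
  #27 SA[27]=18  'gdeccdccbf'

SA = [9, 6, 0, 8, 3, 4, 16, 26, 14, 25, 24, 21, 22, 10, 5, 13, 23, 19, 17, 2, 20, 11, 27, 7, 12, 1, 15, 18]
i: (SA[i-1],SA[i]) lcp shared
  1: (9,6) 1 'a'
  2: (6,0) 2 'af'
  3: (0,8) 0 ''
  4: (8,3) 1 'b'
  5: (3,4) 1 'b'
  6: (4,16) 2 'bd'
  7: (16,26) 1 'b'
  8: (26,14) 1 'b'
  9: (14,25) 0 ''
  10: (25,24) 1 'c'
  11: (24,21) 2 'cc'
  12: (21,22) 1 'c'
  13: (22,10) 1 'c'
  14: (10,5) 0 ''
  15: (5,13) 1 'd'
  16: (13,23) 1 'd'
  17: (23,19) 1 'd'
  18: (19,17) 1 'd'
  19: (17,2) 0 ''
  20: (2,20) 1 'e'
  21: (20,11) 1 'e'
  22: (11,27) 0 ''
  23: (27,7) 1 'f'
  24: (7,12) 1 'f'
  25: (12,1) 1 'f'
  26: (1,15) 0 ''
  27: (15,18) 1 'g'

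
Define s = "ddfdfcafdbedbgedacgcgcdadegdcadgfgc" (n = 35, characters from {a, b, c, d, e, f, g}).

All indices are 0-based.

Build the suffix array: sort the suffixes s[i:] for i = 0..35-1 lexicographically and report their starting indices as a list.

[16, 23, 29, 6, 9, 12, 34, 28, 5, 21, 19, 17, 15, 22, 8, 11, 27, 0, 24, 3, 1, 30, 14, 10, 25, 4, 7, 2, 32, 33, 20, 18, 26, 13, 31]

rank→(start, suffix):
  0 → (16, 'acgcgcdadegdcadgfgc')
  1 → (23, 'adegdcadgfgc')
  2 → (29, 'adgfgc')
  3 → (6, 'afdbedbgedacgcgcdadegdcadgfgc')
  4 → (9, 'bedbgedacgcgcdadegdcadgfgc')
  5 → (12, 'bgedacgcgcdadegdcadgfgc')
  6 → (34, 'c')
  7 → (28, 'cadgfgc')
  8 → (5, 'cafdbedbgedacgcgcdadegdcadgfgc')
  9 → (21, 'cdadegdcadgfgc')
  10 → (19, 'cgcdadegdcadgfgc')
  11 → (17, 'cgcgcdadegdcadgfgc')
  12 → (15, 'dacgcgcdadegdcadgfgc')
  13 → (22, 'dadegdcadgfgc')
  14 → (8, 'dbedbgedacgcgcdadegdcadgfgc')
  15 → (11, 'dbgedacgcgcdadegdcadgfgc')
  16 → (27, 'dcadgfgc')
  17 → (0, 'ddfdfcafdbedbgedacgcgcdadegdcadgfgc')
  18 → (24, 'degdcadgfgc')
  19 → (3, 'dfcafdbedbgedacgcgcdadegdcadgfgc')
  20 → (1, 'dfdfcafdbedbgedacgcgcdadegdcadgfgc')
  21 → (30, 'dgfgc')
  22 → (14, 'edacgcgcdadegdcadgfgc')
  23 → (10, 'edbgedacgcgcdadegdcadgfgc')
  24 → (25, 'egdcadgfgc')
  25 → (4, 'fcafdbedbgedacgcgcdadegdcadgfgc')
  26 → (7, 'fdbedbgedacgcgcdadegdcadgfgc')
  27 → (2, 'fdfcafdbedbgedacgcgcdadegdcadgfgc')
  28 → (32, 'fgc')
  29 → (33, 'gc')
  30 → (20, 'gcdadegdcadgfgc')
  31 → (18, 'gcgcdadegdcadgfgc')
  32 → (26, 'gdcadgfgc')
  33 → (13, 'gedacgcgcdadegdcadgfgc')
  34 → (31, 'gfgc')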